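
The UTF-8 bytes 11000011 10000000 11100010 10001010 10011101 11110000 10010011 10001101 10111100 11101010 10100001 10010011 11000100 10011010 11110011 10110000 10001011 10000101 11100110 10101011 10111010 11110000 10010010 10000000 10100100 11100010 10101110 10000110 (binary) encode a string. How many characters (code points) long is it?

9

Byte at offset 0: 0xC3 = 11000011 → 2-byte char (#1). Advance 2.
Byte at offset 2: 0xE2 = 11100010 → 3-byte char (#2). Advance 3.
Byte at offset 5: 0xF0 = 11110000 → 4-byte char (#3). Advance 4.
Byte at offset 9: 0xEA = 11101010 → 3-byte char (#4). Advance 3.
Byte at offset 12: 0xC4 = 11000100 → 2-byte char (#5). Advance 2.
Byte at offset 14: 0xF3 = 11110011 → 4-byte char (#6). Advance 4.
Byte at offset 18: 0xE6 = 11100110 → 3-byte char (#7). Advance 3.
Byte at offset 21: 0xF0 = 11110000 → 4-byte char (#8). Advance 4.
Byte at offset 25: 0xE2 = 11100010 → 3-byte char (#9). Advance 3.
Reached end at offset 28 after 9 code points.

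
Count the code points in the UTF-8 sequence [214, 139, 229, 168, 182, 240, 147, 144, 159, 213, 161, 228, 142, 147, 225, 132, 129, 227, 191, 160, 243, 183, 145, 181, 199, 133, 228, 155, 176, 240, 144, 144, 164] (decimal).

11

Byte at offset 0: 0xD6 = 11010110 → 2-byte char (#1). Advance 2.
Byte at offset 2: 0xE5 = 11100101 → 3-byte char (#2). Advance 3.
Byte at offset 5: 0xF0 = 11110000 → 4-byte char (#3). Advance 4.
Byte at offset 9: 0xD5 = 11010101 → 2-byte char (#4). Advance 2.
Byte at offset 11: 0xE4 = 11100100 → 3-byte char (#5). Advance 3.
Byte at offset 14: 0xE1 = 11100001 → 3-byte char (#6). Advance 3.
Byte at offset 17: 0xE3 = 11100011 → 3-byte char (#7). Advance 3.
Byte at offset 20: 0xF3 = 11110011 → 4-byte char (#8). Advance 4.
Byte at offset 24: 0xC7 = 11000111 → 2-byte char (#9). Advance 2.
Byte at offset 26: 0xE4 = 11100100 → 3-byte char (#10). Advance 3.
Byte at offset 29: 0xF0 = 11110000 → 4-byte char (#11). Advance 4.
Reached end at offset 33 after 11 code points.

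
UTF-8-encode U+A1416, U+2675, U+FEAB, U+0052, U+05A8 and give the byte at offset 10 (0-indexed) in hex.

U+A1416 → 4-byte form F2 A1 90 96 at offsets 0–3.
U+2675 → 3-byte form E2 99 B5 at offsets 4–6.
U+FEAB → 3-byte form EF BA AB at offsets 7–9.
U+0052 → 1-byte form 52 at offsets 10–10.
Offset 10 falls in char 4's range; it's byte 1 of 52 = 0x52.

0x52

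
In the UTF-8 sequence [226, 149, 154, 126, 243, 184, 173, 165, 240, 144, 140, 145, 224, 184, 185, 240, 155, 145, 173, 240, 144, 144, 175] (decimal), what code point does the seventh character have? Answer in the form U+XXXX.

U+1042F

Offset 0: leading byte 0xE2 = 11100010 → 3-byte char #1 = E2 95 9A.
Offset 3: leading byte 0x7E = 01111110 → 1-byte char #2 = 7E.
Offset 4: leading byte 0xF3 = 11110011 → 4-byte char #3 = F3 B8 AD A5.
Offset 8: leading byte 0xF0 = 11110000 → 4-byte char #4 = F0 90 8C 91.
Offset 12: leading byte 0xE0 = 11100000 → 3-byte char #5 = E0 B8 B9.
Offset 15: leading byte 0xF0 = 11110000 → 4-byte char #6 = F0 9B 91 AD.
Offset 19: leading byte 0xF0 = 11110000 → 4-byte char #7 = F0 90 90 AF.
Leading byte 0xF0 = 11110000 matches 11110xxx → 4-byte sequence.
Byte 1: 0xF0 = 11110000, payload 000 (3 bits).
Byte 2: 0x90 = 10010000 (10xxxxxx ✓), payload 010000.
Byte 3: 0x90 = 10010000 (10xxxxxx ✓), payload 010000.
Byte 4: 0xAF = 10101111 (10xxxxxx ✓), payload 101111.
Concatenate: 000010000010000101111 = 0x1042F (21 bits → U+1042F).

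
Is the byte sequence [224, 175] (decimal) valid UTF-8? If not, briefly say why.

invalid (sequence truncated)

Leading byte 0xE0 = 11100000 → 3-byte form, but only 2 bytes are present.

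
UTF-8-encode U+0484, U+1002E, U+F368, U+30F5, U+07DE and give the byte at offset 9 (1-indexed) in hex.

1-indexed offset 9 is 0-indexed offset 8.
U+0484 → 2-byte form D2 84 at offsets 0–1.
U+1002E → 4-byte form F0 90 80 AE at offsets 2–5.
U+F368 → 3-byte form EF 8D A8 at offsets 6–8.
Offset 8 falls in char 3's range; it's byte 3 of EF 8D A8 = 0xA8.

0xA8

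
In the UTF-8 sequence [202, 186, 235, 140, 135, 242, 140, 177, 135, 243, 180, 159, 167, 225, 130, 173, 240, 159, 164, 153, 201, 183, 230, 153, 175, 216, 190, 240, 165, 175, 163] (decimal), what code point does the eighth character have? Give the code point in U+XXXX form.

Offset 0: leading byte 0xCA = 11001010 → 2-byte char #1 = CA BA.
Offset 2: leading byte 0xEB = 11101011 → 3-byte char #2 = EB 8C 87.
Offset 5: leading byte 0xF2 = 11110010 → 4-byte char #3 = F2 8C B1 87.
Offset 9: leading byte 0xF3 = 11110011 → 4-byte char #4 = F3 B4 9F A7.
Offset 13: leading byte 0xE1 = 11100001 → 3-byte char #5 = E1 82 AD.
Offset 16: leading byte 0xF0 = 11110000 → 4-byte char #6 = F0 9F A4 99.
Offset 20: leading byte 0xC9 = 11001001 → 2-byte char #7 = C9 B7.
Offset 22: leading byte 0xE6 = 11100110 → 3-byte char #8 = E6 99 AF.
Leading byte 0xE6 = 11100110 matches 1110xxxx → 3-byte sequence.
Byte 1: 0xE6 = 11100110, payload 0110 (4 bits).
Byte 2: 0x99 = 10011001 (10xxxxxx ✓), payload 011001.
Byte 3: 0xAF = 10101111 (10xxxxxx ✓), payload 101111.
Concatenate: 0110011001101111 = 0x666F (16 bits → U+666F).

U+666F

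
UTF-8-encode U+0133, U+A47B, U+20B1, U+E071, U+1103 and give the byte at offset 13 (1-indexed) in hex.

0x84

1-indexed offset 13 is 0-indexed offset 12.
U+0133 → 2-byte form C4 B3 at offsets 0–1.
U+A47B → 3-byte form EA 91 BB at offsets 2–4.
U+20B1 → 3-byte form E2 82 B1 at offsets 5–7.
U+E071 → 3-byte form EE 81 B1 at offsets 8–10.
U+1103 → 3-byte form E1 84 83 at offsets 11–13.
Offset 12 falls in char 5's range; it's byte 2 of E1 84 83 = 0x84.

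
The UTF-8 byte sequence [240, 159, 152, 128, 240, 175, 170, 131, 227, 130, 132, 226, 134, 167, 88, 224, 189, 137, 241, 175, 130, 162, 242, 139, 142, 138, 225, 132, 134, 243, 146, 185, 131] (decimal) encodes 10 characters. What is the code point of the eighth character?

U+8B38A

Offset 0: leading byte 0xF0 = 11110000 → 4-byte char #1 = F0 9F 98 80.
Offset 4: leading byte 0xF0 = 11110000 → 4-byte char #2 = F0 AF AA 83.
Offset 8: leading byte 0xE3 = 11100011 → 3-byte char #3 = E3 82 84.
Offset 11: leading byte 0xE2 = 11100010 → 3-byte char #4 = E2 86 A7.
Offset 14: leading byte 0x58 = 01011000 → 1-byte char #5 = 58.
Offset 15: leading byte 0xE0 = 11100000 → 3-byte char #6 = E0 BD 89.
Offset 18: leading byte 0xF1 = 11110001 → 4-byte char #7 = F1 AF 82 A2.
Offset 22: leading byte 0xF2 = 11110010 → 4-byte char #8 = F2 8B 8E 8A.
Leading byte 0xF2 = 11110010 matches 11110xxx → 4-byte sequence.
Byte 1: 0xF2 = 11110010, payload 010 (3 bits).
Byte 2: 0x8B = 10001011 (10xxxxxx ✓), payload 001011.
Byte 3: 0x8E = 10001110 (10xxxxxx ✓), payload 001110.
Byte 4: 0x8A = 10001010 (10xxxxxx ✓), payload 001010.
Concatenate: 010001011001110001010 = 0x8B38A (21 bits → U+8B38A).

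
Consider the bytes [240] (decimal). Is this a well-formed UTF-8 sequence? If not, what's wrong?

invalid (sequence truncated)

Leading byte 0xF0 = 11110000 → 4-byte form, but only 1 byte is present.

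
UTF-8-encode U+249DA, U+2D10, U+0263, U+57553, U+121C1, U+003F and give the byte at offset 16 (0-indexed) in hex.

U+249DA → 4-byte form F0 A4 A7 9A at offsets 0–3.
U+2D10 → 3-byte form E2 B4 90 at offsets 4–6.
U+0263 → 2-byte form C9 A3 at offsets 7–8.
U+57553 → 4-byte form F1 97 95 93 at offsets 9–12.
U+121C1 → 4-byte form F0 92 87 81 at offsets 13–16.
Offset 16 falls in char 5's range; it's byte 4 of F0 92 87 81 = 0x81.

0x81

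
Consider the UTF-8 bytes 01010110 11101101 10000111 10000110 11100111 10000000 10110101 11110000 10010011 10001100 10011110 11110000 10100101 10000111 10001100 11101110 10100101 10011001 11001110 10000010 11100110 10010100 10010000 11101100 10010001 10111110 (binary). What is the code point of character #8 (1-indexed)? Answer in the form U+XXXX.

U+6510

Offset 0: leading byte 0x56 = 01010110 → 1-byte char #1 = 56.
Offset 1: leading byte 0xED = 11101101 → 3-byte char #2 = ED 87 86.
Offset 4: leading byte 0xE7 = 11100111 → 3-byte char #3 = E7 80 B5.
Offset 7: leading byte 0xF0 = 11110000 → 4-byte char #4 = F0 93 8C 9E.
Offset 11: leading byte 0xF0 = 11110000 → 4-byte char #5 = F0 A5 87 8C.
Offset 15: leading byte 0xEE = 11101110 → 3-byte char #6 = EE A5 99.
Offset 18: leading byte 0xCE = 11001110 → 2-byte char #7 = CE 82.
Offset 20: leading byte 0xE6 = 11100110 → 3-byte char #8 = E6 94 90.
Leading byte 0xE6 = 11100110 matches 1110xxxx → 3-byte sequence.
Byte 1: 0xE6 = 11100110, payload 0110 (4 bits).
Byte 2: 0x94 = 10010100 (10xxxxxx ✓), payload 010100.
Byte 3: 0x90 = 10010000 (10xxxxxx ✓), payload 010000.
Concatenate: 0110010100010000 = 0x6510 (16 bits → U+6510).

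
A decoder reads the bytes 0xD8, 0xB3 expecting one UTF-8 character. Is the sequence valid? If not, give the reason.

valid

Leading byte 0xD8 = 11011000 → 2-byte form.
Continuation bytes 0xB3=10110011 all match 10xxxxxx.
Decoded value 0x633 is ≥ 0x80 (shortest form) and not a surrogate.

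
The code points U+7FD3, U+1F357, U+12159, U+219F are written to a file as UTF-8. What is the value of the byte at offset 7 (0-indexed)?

U+7FD3 → 3-byte form E7 BF 93 at offsets 0–2.
U+1F357 → 4-byte form F0 9F 8D 97 at offsets 3–6.
U+12159 → 4-byte form F0 92 85 99 at offsets 7–10.
Offset 7 falls in char 3's range; it's byte 1 of F0 92 85 99 = 0xF0.

0xF0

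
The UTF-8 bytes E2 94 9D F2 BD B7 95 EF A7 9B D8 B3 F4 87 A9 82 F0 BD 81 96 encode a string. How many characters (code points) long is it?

6

Byte at offset 0: 0xE2 = 11100010 → 3-byte char (#1). Advance 3.
Byte at offset 3: 0xF2 = 11110010 → 4-byte char (#2). Advance 4.
Byte at offset 7: 0xEF = 11101111 → 3-byte char (#3). Advance 3.
Byte at offset 10: 0xD8 = 11011000 → 2-byte char (#4). Advance 2.
Byte at offset 12: 0xF4 = 11110100 → 4-byte char (#5). Advance 4.
Byte at offset 16: 0xF0 = 11110000 → 4-byte char (#6). Advance 4.
Reached end at offset 20 after 6 code points.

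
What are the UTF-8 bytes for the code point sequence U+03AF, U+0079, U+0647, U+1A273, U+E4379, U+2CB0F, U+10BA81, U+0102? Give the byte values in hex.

CE AF 79 D9 87 F0 9A 89 B3 F3 A4 8D B9 F0 AC AC 8F F4 8B AA 81 C4 82

U+03AF: 2-byte form → CE AF.
U+0079: 1-byte form → 79.
U+0647: 2-byte form → D9 87.
U+1A273: 4-byte form → F0 9A 89 B3.
U+E4379: 4-byte form → F3 A4 8D B9.
U+2CB0F: 4-byte form → F0 AC AC 8F.
U+10BA81: 4-byte form → F4 8B AA 81.
U+0102: 2-byte form → C4 82.
Concatenated (23 bytes): CE AF 79 D9 87 F0 9A 89 B3 F3 A4 8D B9 F0 AC AC 8F F4 8B AA 81 C4 82.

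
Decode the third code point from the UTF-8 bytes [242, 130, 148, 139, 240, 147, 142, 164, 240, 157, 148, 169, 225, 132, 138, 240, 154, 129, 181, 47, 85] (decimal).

U+1D529

Offset 0: leading byte 0xF2 = 11110010 → 4-byte char #1 = F2 82 94 8B.
Offset 4: leading byte 0xF0 = 11110000 → 4-byte char #2 = F0 93 8E A4.
Offset 8: leading byte 0xF0 = 11110000 → 4-byte char #3 = F0 9D 94 A9.
Leading byte 0xF0 = 11110000 matches 11110xxx → 4-byte sequence.
Byte 1: 0xF0 = 11110000, payload 000 (3 bits).
Byte 2: 0x9D = 10011101 (10xxxxxx ✓), payload 011101.
Byte 3: 0x94 = 10010100 (10xxxxxx ✓), payload 010100.
Byte 4: 0xA9 = 10101001 (10xxxxxx ✓), payload 101001.
Concatenate: 000011101010100101001 = 0x1D529 (21 bits → U+1D529).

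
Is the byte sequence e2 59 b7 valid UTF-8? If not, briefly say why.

Leading byte 0xE2 = 11100010 → 3-byte form.
Byte 2 is 0x59 = 01011001, which is not 10xxxxxx — expected a continuation byte.

invalid (non-continuation byte where continuation expected)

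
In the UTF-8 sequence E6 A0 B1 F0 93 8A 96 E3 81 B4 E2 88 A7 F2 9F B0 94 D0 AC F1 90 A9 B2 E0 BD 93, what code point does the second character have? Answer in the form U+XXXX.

U+13296

Offset 0: leading byte 0xE6 = 11100110 → 3-byte char #1 = E6 A0 B1.
Offset 3: leading byte 0xF0 = 11110000 → 4-byte char #2 = F0 93 8A 96.
Leading byte 0xF0 = 11110000 matches 11110xxx → 4-byte sequence.
Byte 1: 0xF0 = 11110000, payload 000 (3 bits).
Byte 2: 0x93 = 10010011 (10xxxxxx ✓), payload 010011.
Byte 3: 0x8A = 10001010 (10xxxxxx ✓), payload 001010.
Byte 4: 0x96 = 10010110 (10xxxxxx ✓), payload 010110.
Concatenate: 000010011001010010110 = 0x13296 (21 bits → U+13296).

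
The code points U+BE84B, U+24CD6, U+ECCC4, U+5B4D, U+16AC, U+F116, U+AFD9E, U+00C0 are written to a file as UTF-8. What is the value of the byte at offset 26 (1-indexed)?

0xC3

1-indexed offset 26 is 0-indexed offset 25.
U+BE84B → 4-byte form F2 BE A1 8B at offsets 0–3.
U+24CD6 → 4-byte form F0 A4 B3 96 at offsets 4–7.
U+ECCC4 → 4-byte form F3 AC B3 84 at offsets 8–11.
U+5B4D → 3-byte form E5 AD 8D at offsets 12–14.
U+16AC → 3-byte form E1 9A AC at offsets 15–17.
U+F116 → 3-byte form EF 84 96 at offsets 18–20.
U+AFD9E → 4-byte form F2 AF B6 9E at offsets 21–24.
U+00C0 → 2-byte form C3 80 at offsets 25–26.
Offset 25 falls in char 8's range; it's byte 1 of C3 80 = 0xC3.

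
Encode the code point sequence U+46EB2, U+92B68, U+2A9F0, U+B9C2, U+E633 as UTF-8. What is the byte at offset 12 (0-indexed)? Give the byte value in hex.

0xEB

U+46EB2 → 4-byte form F1 86 BA B2 at offsets 0–3.
U+92B68 → 4-byte form F2 92 AD A8 at offsets 4–7.
U+2A9F0 → 4-byte form F0 AA A7 B0 at offsets 8–11.
U+B9C2 → 3-byte form EB A7 82 at offsets 12–14.
Offset 12 falls in char 4's range; it's byte 1 of EB A7 82 = 0xEB.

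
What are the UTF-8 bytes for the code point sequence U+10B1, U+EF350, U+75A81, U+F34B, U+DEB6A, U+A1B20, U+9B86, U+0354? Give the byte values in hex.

E1 82 B1 F3 AF 8D 90 F1 B5 AA 81 EF 8D 8B F3 9E AD AA F2 A1 AC A0 E9 AE 86 CD 94

U+10B1: 3-byte form → E1 82 B1.
U+EF350: 4-byte form → F3 AF 8D 90.
U+75A81: 4-byte form → F1 B5 AA 81.
U+F34B: 3-byte form → EF 8D 8B.
U+DEB6A: 4-byte form → F3 9E AD AA.
U+A1B20: 4-byte form → F2 A1 AC A0.
U+9B86: 3-byte form → E9 AE 86.
U+0354: 2-byte form → CD 94.
Concatenated (27 bytes): E1 82 B1 F3 AF 8D 90 F1 B5 AA 81 EF 8D 8B F3 9E AD AA F2 A1 AC A0 E9 AE 86 CD 94.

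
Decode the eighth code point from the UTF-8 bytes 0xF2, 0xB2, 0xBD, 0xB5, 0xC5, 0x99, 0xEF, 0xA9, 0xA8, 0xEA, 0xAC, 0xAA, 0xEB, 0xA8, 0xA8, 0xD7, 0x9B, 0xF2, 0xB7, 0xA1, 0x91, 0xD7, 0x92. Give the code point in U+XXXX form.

U+05D2

Offset 0: leading byte 0xF2 = 11110010 → 4-byte char #1 = F2 B2 BD B5.
Offset 4: leading byte 0xC5 = 11000101 → 2-byte char #2 = C5 99.
Offset 6: leading byte 0xEF = 11101111 → 3-byte char #3 = EF A9 A8.
Offset 9: leading byte 0xEA = 11101010 → 3-byte char #4 = EA AC AA.
Offset 12: leading byte 0xEB = 11101011 → 3-byte char #5 = EB A8 A8.
Offset 15: leading byte 0xD7 = 11010111 → 2-byte char #6 = D7 9B.
Offset 17: leading byte 0xF2 = 11110010 → 4-byte char #7 = F2 B7 A1 91.
Offset 21: leading byte 0xD7 = 11010111 → 2-byte char #8 = D7 92.
Leading byte 0xD7 = 11010111 matches 110xxxxx → 2-byte sequence.
Byte 1: 0xD7 = 11010111, payload 10111 (5 bits).
Byte 2: 0x92 = 10010010 (10xxxxxx ✓), payload 010010.
Concatenate: 10111010010 = 0x5D2 (11 bits → U+05D2).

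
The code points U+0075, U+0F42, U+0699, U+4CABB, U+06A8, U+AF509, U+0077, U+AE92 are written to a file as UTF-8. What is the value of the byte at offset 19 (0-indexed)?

0x92

U+0075 → 1-byte form 75 at offsets 0–0.
U+0F42 → 3-byte form E0 BD 82 at offsets 1–3.
U+0699 → 2-byte form DA 99 at offsets 4–5.
U+4CABB → 4-byte form F1 8C AA BB at offsets 6–9.
U+06A8 → 2-byte form DA A8 at offsets 10–11.
U+AF509 → 4-byte form F2 AF 94 89 at offsets 12–15.
U+0077 → 1-byte form 77 at offsets 16–16.
U+AE92 → 3-byte form EA BA 92 at offsets 17–19.
Offset 19 falls in char 8's range; it's byte 3 of EA BA 92 = 0x92.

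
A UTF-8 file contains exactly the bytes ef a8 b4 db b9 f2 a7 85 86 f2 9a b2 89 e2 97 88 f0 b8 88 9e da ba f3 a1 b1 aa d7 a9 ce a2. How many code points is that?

Byte at offset 0: 0xEF = 11101111 → 3-byte char (#1). Advance 3.
Byte at offset 3: 0xDB = 11011011 → 2-byte char (#2). Advance 2.
Byte at offset 5: 0xF2 = 11110010 → 4-byte char (#3). Advance 4.
Byte at offset 9: 0xF2 = 11110010 → 4-byte char (#4). Advance 4.
Byte at offset 13: 0xE2 = 11100010 → 3-byte char (#5). Advance 3.
Byte at offset 16: 0xF0 = 11110000 → 4-byte char (#6). Advance 4.
Byte at offset 20: 0xDA = 11011010 → 2-byte char (#7). Advance 2.
Byte at offset 22: 0xF3 = 11110011 → 4-byte char (#8). Advance 4.
Byte at offset 26: 0xD7 = 11010111 → 2-byte char (#9). Advance 2.
Byte at offset 28: 0xCE = 11001110 → 2-byte char (#10). Advance 2.
Reached end at offset 30 after 10 code points.

10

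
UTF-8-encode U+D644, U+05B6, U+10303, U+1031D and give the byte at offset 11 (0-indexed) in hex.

U+D644 → 3-byte form ED 99 84 at offsets 0–2.
U+05B6 → 2-byte form D6 B6 at offsets 3–4.
U+10303 → 4-byte form F0 90 8C 83 at offsets 5–8.
U+1031D → 4-byte form F0 90 8C 9D at offsets 9–12.
Offset 11 falls in char 4's range; it's byte 3 of F0 90 8C 9D = 0x8C.

0x8C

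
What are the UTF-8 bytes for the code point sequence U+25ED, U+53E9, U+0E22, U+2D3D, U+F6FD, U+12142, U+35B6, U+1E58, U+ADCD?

U+25ED: 3-byte form → E2 97 AD.
U+53E9: 3-byte form → E5 8F A9.
U+0E22: 3-byte form → E0 B8 A2.
U+2D3D: 3-byte form → E2 B4 BD.
U+F6FD: 3-byte form → EF 9B BD.
U+12142: 4-byte form → F0 92 85 82.
U+35B6: 3-byte form → E3 96 B6.
U+1E58: 3-byte form → E1 B9 98.
U+ADCD: 3-byte form → EA B7 8D.
Concatenated (28 bytes): E2 97 AD E5 8F A9 E0 B8 A2 E2 B4 BD EF 9B BD F0 92 85 82 E3 96 B6 E1 B9 98 EA B7 8D.

E2 97 AD E5 8F A9 E0 B8 A2 E2 B4 BD EF 9B BD F0 92 85 82 E3 96 B6 E1 B9 98 EA B7 8D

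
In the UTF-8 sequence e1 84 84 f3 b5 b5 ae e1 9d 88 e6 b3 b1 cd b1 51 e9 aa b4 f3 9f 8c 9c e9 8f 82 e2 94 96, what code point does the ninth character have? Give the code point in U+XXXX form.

Offset 0: leading byte 0xE1 = 11100001 → 3-byte char #1 = E1 84 84.
Offset 3: leading byte 0xF3 = 11110011 → 4-byte char #2 = F3 B5 B5 AE.
Offset 7: leading byte 0xE1 = 11100001 → 3-byte char #3 = E1 9D 88.
Offset 10: leading byte 0xE6 = 11100110 → 3-byte char #4 = E6 B3 B1.
Offset 13: leading byte 0xCD = 11001101 → 2-byte char #5 = CD B1.
Offset 15: leading byte 0x51 = 01010001 → 1-byte char #6 = 51.
Offset 16: leading byte 0xE9 = 11101001 → 3-byte char #7 = E9 AA B4.
Offset 19: leading byte 0xF3 = 11110011 → 4-byte char #8 = F3 9F 8C 9C.
Offset 23: leading byte 0xE9 = 11101001 → 3-byte char #9 = E9 8F 82.
Leading byte 0xE9 = 11101001 matches 1110xxxx → 3-byte sequence.
Byte 1: 0xE9 = 11101001, payload 1001 (4 bits).
Byte 2: 0x8F = 10001111 (10xxxxxx ✓), payload 001111.
Byte 3: 0x82 = 10000010 (10xxxxxx ✓), payload 000010.
Concatenate: 1001001111000010 = 0x93C2 (16 bits → U+93C2).

U+93C2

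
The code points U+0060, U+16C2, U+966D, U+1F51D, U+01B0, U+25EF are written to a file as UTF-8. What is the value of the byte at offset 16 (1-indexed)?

1-indexed offset 16 is 0-indexed offset 15.
U+0060 → 1-byte form 60 at offsets 0–0.
U+16C2 → 3-byte form E1 9B 82 at offsets 1–3.
U+966D → 3-byte form E9 99 AD at offsets 4–6.
U+1F51D → 4-byte form F0 9F 94 9D at offsets 7–10.
U+01B0 → 2-byte form C6 B0 at offsets 11–12.
U+25EF → 3-byte form E2 97 AF at offsets 13–15.
Offset 15 falls in char 6's range; it's byte 3 of E2 97 AF = 0xAF.

0xAF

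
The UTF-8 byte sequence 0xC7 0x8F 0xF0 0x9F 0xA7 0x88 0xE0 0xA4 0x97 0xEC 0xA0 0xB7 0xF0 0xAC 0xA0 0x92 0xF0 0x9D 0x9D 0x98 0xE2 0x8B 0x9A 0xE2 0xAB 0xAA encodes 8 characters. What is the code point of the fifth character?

U+2C812

Offset 0: leading byte 0xC7 = 11000111 → 2-byte char #1 = C7 8F.
Offset 2: leading byte 0xF0 = 11110000 → 4-byte char #2 = F0 9F A7 88.
Offset 6: leading byte 0xE0 = 11100000 → 3-byte char #3 = E0 A4 97.
Offset 9: leading byte 0xEC = 11101100 → 3-byte char #4 = EC A0 B7.
Offset 12: leading byte 0xF0 = 11110000 → 4-byte char #5 = F0 AC A0 92.
Leading byte 0xF0 = 11110000 matches 11110xxx → 4-byte sequence.
Byte 1: 0xF0 = 11110000, payload 000 (3 bits).
Byte 2: 0xAC = 10101100 (10xxxxxx ✓), payload 101100.
Byte 3: 0xA0 = 10100000 (10xxxxxx ✓), payload 100000.
Byte 4: 0x92 = 10010010 (10xxxxxx ✓), payload 010010.
Concatenate: 000101100100000010010 = 0x2C812 (21 bits → U+2C812).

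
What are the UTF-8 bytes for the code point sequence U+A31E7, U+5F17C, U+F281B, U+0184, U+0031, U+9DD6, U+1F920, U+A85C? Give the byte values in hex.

U+A31E7: 4-byte form → F2 A3 87 A7.
U+5F17C: 4-byte form → F1 9F 85 BC.
U+F281B: 4-byte form → F3 B2 A0 9B.
U+0184: 2-byte form → C6 84.
U+0031: 1-byte form → 31.
U+9DD6: 3-byte form → E9 B7 96.
U+1F920: 4-byte form → F0 9F A4 A0.
U+A85C: 3-byte form → EA A1 9C.
Concatenated (25 bytes): F2 A3 87 A7 F1 9F 85 BC F3 B2 A0 9B C6 84 31 E9 B7 96 F0 9F A4 A0 EA A1 9C.

F2 A3 87 A7 F1 9F 85 BC F3 B2 A0 9B C6 84 31 E9 B7 96 F0 9F A4 A0 EA A1 9C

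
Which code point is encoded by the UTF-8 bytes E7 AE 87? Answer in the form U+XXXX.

Leading byte 0xE7 = 11100111 matches 1110xxxx → 3-byte sequence.
Byte 1: 0xE7 = 11100111, payload 0111 (4 bits).
Byte 2: 0xAE = 10101110 (10xxxxxx ✓), payload 101110.
Byte 3: 0x87 = 10000111 (10xxxxxx ✓), payload 000111.
Concatenate: 0111101110000111 = 0x7B87 (16 bits → U+7B87).

U+7B87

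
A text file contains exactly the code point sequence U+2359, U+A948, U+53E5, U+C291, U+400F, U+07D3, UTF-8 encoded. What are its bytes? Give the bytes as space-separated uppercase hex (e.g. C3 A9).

E2 8D 99 EA A5 88 E5 8F A5 EC 8A 91 E4 80 8F DF 93

U+2359: 3-byte form → E2 8D 99.
U+A948: 3-byte form → EA A5 88.
U+53E5: 3-byte form → E5 8F A5.
U+C291: 3-byte form → EC 8A 91.
U+400F: 3-byte form → E4 80 8F.
U+07D3: 2-byte form → DF 93.
Concatenated (17 bytes): E2 8D 99 EA A5 88 E5 8F A5 EC 8A 91 E4 80 8F DF 93.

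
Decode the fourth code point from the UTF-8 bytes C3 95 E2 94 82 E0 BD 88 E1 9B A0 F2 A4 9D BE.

U+16E0

Offset 0: leading byte 0xC3 = 11000011 → 2-byte char #1 = C3 95.
Offset 2: leading byte 0xE2 = 11100010 → 3-byte char #2 = E2 94 82.
Offset 5: leading byte 0xE0 = 11100000 → 3-byte char #3 = E0 BD 88.
Offset 8: leading byte 0xE1 = 11100001 → 3-byte char #4 = E1 9B A0.
Leading byte 0xE1 = 11100001 matches 1110xxxx → 3-byte sequence.
Byte 1: 0xE1 = 11100001, payload 0001 (4 bits).
Byte 2: 0x9B = 10011011 (10xxxxxx ✓), payload 011011.
Byte 3: 0xA0 = 10100000 (10xxxxxx ✓), payload 100000.
Concatenate: 0001011011100000 = 0x16E0 (16 bits → U+16E0).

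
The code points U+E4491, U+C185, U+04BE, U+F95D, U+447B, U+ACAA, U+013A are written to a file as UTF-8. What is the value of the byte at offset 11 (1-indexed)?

1-indexed offset 11 is 0-indexed offset 10.
U+E4491 → 4-byte form F3 A4 92 91 at offsets 0–3.
U+C185 → 3-byte form EC 86 85 at offsets 4–6.
U+04BE → 2-byte form D2 BE at offsets 7–8.
U+F95D → 3-byte form EF A5 9D at offsets 9–11.
Offset 10 falls in char 4's range; it's byte 2 of EF A5 9D = 0xA5.

0xA5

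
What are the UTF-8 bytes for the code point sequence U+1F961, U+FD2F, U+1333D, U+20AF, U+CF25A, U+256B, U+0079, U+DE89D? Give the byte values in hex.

U+1F961: 4-byte form → F0 9F A5 A1.
U+FD2F: 3-byte form → EF B4 AF.
U+1333D: 4-byte form → F0 93 8C BD.
U+20AF: 3-byte form → E2 82 AF.
U+CF25A: 4-byte form → F3 8F 89 9A.
U+256B: 3-byte form → E2 95 AB.
U+0079: 1-byte form → 79.
U+DE89D: 4-byte form → F3 9E A2 9D.
Concatenated (26 bytes): F0 9F A5 A1 EF B4 AF F0 93 8C BD E2 82 AF F3 8F 89 9A E2 95 AB 79 F3 9E A2 9D.

F0 9F A5 A1 EF B4 AF F0 93 8C BD E2 82 AF F3 8F 89 9A E2 95 AB 79 F3 9E A2 9D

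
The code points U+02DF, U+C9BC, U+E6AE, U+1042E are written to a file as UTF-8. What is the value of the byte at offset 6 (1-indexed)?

0xEE

1-indexed offset 6 is 0-indexed offset 5.
U+02DF → 2-byte form CB 9F at offsets 0–1.
U+C9BC → 3-byte form EC A6 BC at offsets 2–4.
U+E6AE → 3-byte form EE 9A AE at offsets 5–7.
Offset 5 falls in char 3's range; it's byte 1 of EE 9A AE = 0xEE.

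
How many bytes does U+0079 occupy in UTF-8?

1

U+0079 = 0x79. UTF-8 uses 1 byte below 0x80, 2 below 0x800, 3 below 0x10000, 4 up to 0x10FFFF. 0x79 is in U+0000–U+007F → 1 byte.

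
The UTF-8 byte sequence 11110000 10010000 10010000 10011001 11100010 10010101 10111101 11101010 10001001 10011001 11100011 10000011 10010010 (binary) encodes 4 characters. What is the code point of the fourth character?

Offset 0: leading byte 0xF0 = 11110000 → 4-byte char #1 = F0 90 90 99.
Offset 4: leading byte 0xE2 = 11100010 → 3-byte char #2 = E2 95 BD.
Offset 7: leading byte 0xEA = 11101010 → 3-byte char #3 = EA 89 99.
Offset 10: leading byte 0xE3 = 11100011 → 3-byte char #4 = E3 83 92.
Leading byte 0xE3 = 11100011 matches 1110xxxx → 3-byte sequence.
Byte 1: 0xE3 = 11100011, payload 0011 (4 bits).
Byte 2: 0x83 = 10000011 (10xxxxxx ✓), payload 000011.
Byte 3: 0x92 = 10010010 (10xxxxxx ✓), payload 010010.
Concatenate: 0011000011010010 = 0x30D2 (16 bits → U+30D2).

U+30D2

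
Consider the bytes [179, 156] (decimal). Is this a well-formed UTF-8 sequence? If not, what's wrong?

invalid (continuation byte with no leading byte)

Byte 0xB3 = 10110011 has the form 10xxxxxx — a continuation byte — but there is no preceding leading byte.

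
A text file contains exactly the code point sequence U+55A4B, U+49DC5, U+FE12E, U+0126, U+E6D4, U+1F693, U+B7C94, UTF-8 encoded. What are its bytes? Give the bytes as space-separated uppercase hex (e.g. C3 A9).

F1 95 A9 8B F1 89 B7 85 F3 BE 84 AE C4 A6 EE 9B 94 F0 9F 9A 93 F2 B7 B2 94

U+55A4B: 4-byte form → F1 95 A9 8B.
U+49DC5: 4-byte form → F1 89 B7 85.
U+FE12E: 4-byte form → F3 BE 84 AE.
U+0126: 2-byte form → C4 A6.
U+E6D4: 3-byte form → EE 9B 94.
U+1F693: 4-byte form → F0 9F 9A 93.
U+B7C94: 4-byte form → F2 B7 B2 94.
Concatenated (25 bytes): F1 95 A9 8B F1 89 B7 85 F3 BE 84 AE C4 A6 EE 9B 94 F0 9F 9A 93 F2 B7 B2 94.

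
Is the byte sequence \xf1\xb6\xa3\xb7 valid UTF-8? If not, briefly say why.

valid

Leading byte 0xF1 = 11110001 → 4-byte form.
Continuation bytes 0xB6=10110110, 0xA3=10100011, 0xB7=10110111 all match 10xxxxxx.
Decoded value 0x768F7 is ≥ 0x10000 (shortest form) and not a surrogate.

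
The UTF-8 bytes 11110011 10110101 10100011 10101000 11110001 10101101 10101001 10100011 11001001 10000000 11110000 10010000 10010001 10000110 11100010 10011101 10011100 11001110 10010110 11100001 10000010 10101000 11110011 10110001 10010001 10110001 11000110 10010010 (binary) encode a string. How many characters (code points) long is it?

9

Byte at offset 0: 0xF3 = 11110011 → 4-byte char (#1). Advance 4.
Byte at offset 4: 0xF1 = 11110001 → 4-byte char (#2). Advance 4.
Byte at offset 8: 0xC9 = 11001001 → 2-byte char (#3). Advance 2.
Byte at offset 10: 0xF0 = 11110000 → 4-byte char (#4). Advance 4.
Byte at offset 14: 0xE2 = 11100010 → 3-byte char (#5). Advance 3.
Byte at offset 17: 0xCE = 11001110 → 2-byte char (#6). Advance 2.
Byte at offset 19: 0xE1 = 11100001 → 3-byte char (#7). Advance 3.
Byte at offset 22: 0xF3 = 11110011 → 4-byte char (#8). Advance 4.
Byte at offset 26: 0xC6 = 11000110 → 2-byte char (#9). Advance 2.
Reached end at offset 28 after 9 code points.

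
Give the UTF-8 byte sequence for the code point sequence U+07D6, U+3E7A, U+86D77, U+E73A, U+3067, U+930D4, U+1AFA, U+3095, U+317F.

DF 96 E3 B9 BA F2 86 B5 B7 EE 9C BA E3 81 A7 F2 93 83 94 E1 AB BA E3 82 95 E3 85 BF

U+07D6: 2-byte form → DF 96.
U+3E7A: 3-byte form → E3 B9 BA.
U+86D77: 4-byte form → F2 86 B5 B7.
U+E73A: 3-byte form → EE 9C BA.
U+3067: 3-byte form → E3 81 A7.
U+930D4: 4-byte form → F2 93 83 94.
U+1AFA: 3-byte form → E1 AB BA.
U+3095: 3-byte form → E3 82 95.
U+317F: 3-byte form → E3 85 BF.
Concatenated (28 bytes): DF 96 E3 B9 BA F2 86 B5 B7 EE 9C BA E3 81 A7 F2 93 83 94 E1 AB BA E3 82 95 E3 85 BF.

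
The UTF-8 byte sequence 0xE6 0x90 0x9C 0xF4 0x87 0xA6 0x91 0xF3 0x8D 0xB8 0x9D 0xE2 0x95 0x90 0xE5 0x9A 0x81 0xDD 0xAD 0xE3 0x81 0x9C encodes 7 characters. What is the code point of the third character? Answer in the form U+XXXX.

Offset 0: leading byte 0xE6 = 11100110 → 3-byte char #1 = E6 90 9C.
Offset 3: leading byte 0xF4 = 11110100 → 4-byte char #2 = F4 87 A6 91.
Offset 7: leading byte 0xF3 = 11110011 → 4-byte char #3 = F3 8D B8 9D.
Leading byte 0xF3 = 11110011 matches 11110xxx → 4-byte sequence.
Byte 1: 0xF3 = 11110011, payload 011 (3 bits).
Byte 2: 0x8D = 10001101 (10xxxxxx ✓), payload 001101.
Byte 3: 0xB8 = 10111000 (10xxxxxx ✓), payload 111000.
Byte 4: 0x9D = 10011101 (10xxxxxx ✓), payload 011101.
Concatenate: 011001101111000011101 = 0xCDE1D (21 bits → U+CDE1D).

U+CDE1D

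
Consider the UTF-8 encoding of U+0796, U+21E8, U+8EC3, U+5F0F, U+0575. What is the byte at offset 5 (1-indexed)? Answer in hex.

1-indexed offset 5 is 0-indexed offset 4.
U+0796 → 2-byte form DE 96 at offsets 0–1.
U+21E8 → 3-byte form E2 87 A8 at offsets 2–4.
Offset 4 falls in char 2's range; it's byte 3 of E2 87 A8 = 0xA8.

0xA8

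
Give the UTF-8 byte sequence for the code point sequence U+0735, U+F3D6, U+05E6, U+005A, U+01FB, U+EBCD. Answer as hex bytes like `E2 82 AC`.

U+0735: 2-byte form → DC B5.
U+F3D6: 3-byte form → EF 8F 96.
U+05E6: 2-byte form → D7 A6.
U+005A: 1-byte form → 5A.
U+01FB: 2-byte form → C7 BB.
U+EBCD: 3-byte form → EE AF 8D.
Concatenated (13 bytes): DC B5 EF 8F 96 D7 A6 5A C7 BB EE AF 8D.

DC B5 EF 8F 96 D7 A6 5A C7 BB EE AF 8D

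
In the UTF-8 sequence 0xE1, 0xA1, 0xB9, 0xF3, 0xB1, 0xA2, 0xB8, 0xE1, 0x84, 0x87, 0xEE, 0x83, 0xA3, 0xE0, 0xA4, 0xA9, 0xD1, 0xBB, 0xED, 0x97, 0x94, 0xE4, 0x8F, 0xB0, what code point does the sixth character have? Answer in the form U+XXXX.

Offset 0: leading byte 0xE1 = 11100001 → 3-byte char #1 = E1 A1 B9.
Offset 3: leading byte 0xF3 = 11110011 → 4-byte char #2 = F3 B1 A2 B8.
Offset 7: leading byte 0xE1 = 11100001 → 3-byte char #3 = E1 84 87.
Offset 10: leading byte 0xEE = 11101110 → 3-byte char #4 = EE 83 A3.
Offset 13: leading byte 0xE0 = 11100000 → 3-byte char #5 = E0 A4 A9.
Offset 16: leading byte 0xD1 = 11010001 → 2-byte char #6 = D1 BB.
Leading byte 0xD1 = 11010001 matches 110xxxxx → 2-byte sequence.
Byte 1: 0xD1 = 11010001, payload 10001 (5 bits).
Byte 2: 0xBB = 10111011 (10xxxxxx ✓), payload 111011.
Concatenate: 10001111011 = 0x47B (11 bits → U+047B).

U+047B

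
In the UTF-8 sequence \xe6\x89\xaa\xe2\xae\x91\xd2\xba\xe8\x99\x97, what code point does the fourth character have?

U+8657

Offset 0: leading byte 0xE6 = 11100110 → 3-byte char #1 = E6 89 AA.
Offset 3: leading byte 0xE2 = 11100010 → 3-byte char #2 = E2 AE 91.
Offset 6: leading byte 0xD2 = 11010010 → 2-byte char #3 = D2 BA.
Offset 8: leading byte 0xE8 = 11101000 → 3-byte char #4 = E8 99 97.
Leading byte 0xE8 = 11101000 matches 1110xxxx → 3-byte sequence.
Byte 1: 0xE8 = 11101000, payload 1000 (4 bits).
Byte 2: 0x99 = 10011001 (10xxxxxx ✓), payload 011001.
Byte 3: 0x97 = 10010111 (10xxxxxx ✓), payload 010111.
Concatenate: 1000011001010111 = 0x8657 (16 bits → U+8657).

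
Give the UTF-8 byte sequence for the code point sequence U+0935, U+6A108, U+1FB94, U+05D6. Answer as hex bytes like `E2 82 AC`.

U+0935: 3-byte form → E0 A4 B5.
U+6A108: 4-byte form → F1 AA 84 88.
U+1FB94: 4-byte form → F0 9F AE 94.
U+05D6: 2-byte form → D7 96.
Concatenated (13 bytes): E0 A4 B5 F1 AA 84 88 F0 9F AE 94 D7 96.

E0 A4 B5 F1 AA 84 88 F0 9F AE 94 D7 96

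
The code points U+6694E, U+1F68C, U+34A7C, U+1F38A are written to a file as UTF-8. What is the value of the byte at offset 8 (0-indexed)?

0xF0

U+6694E → 4-byte form F1 A6 A5 8E at offsets 0–3.
U+1F68C → 4-byte form F0 9F 9A 8C at offsets 4–7.
U+34A7C → 4-byte form F0 B4 A9 BC at offsets 8–11.
Offset 8 falls in char 3's range; it's byte 1 of F0 B4 A9 BC = 0xF0.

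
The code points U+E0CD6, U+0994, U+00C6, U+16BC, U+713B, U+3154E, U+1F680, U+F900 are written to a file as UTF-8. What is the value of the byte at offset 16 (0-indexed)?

U+E0CD6 → 4-byte form F3 A0 B3 96 at offsets 0–3.
U+0994 → 3-byte form E0 A6 94 at offsets 4–6.
U+00C6 → 2-byte form C3 86 at offsets 7–8.
U+16BC → 3-byte form E1 9A BC at offsets 9–11.
U+713B → 3-byte form E7 84 BB at offsets 12–14.
U+3154E → 4-byte form F0 B1 95 8E at offsets 15–18.
Offset 16 falls in char 6's range; it's byte 2 of F0 B1 95 8E = 0xB1.

0xB1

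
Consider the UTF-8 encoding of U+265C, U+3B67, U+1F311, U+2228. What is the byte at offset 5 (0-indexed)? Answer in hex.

U+265C → 3-byte form E2 99 9C at offsets 0–2.
U+3B67 → 3-byte form E3 AD A7 at offsets 3–5.
Offset 5 falls in char 2's range; it's byte 3 of E3 AD A7 = 0xA7.

0xA7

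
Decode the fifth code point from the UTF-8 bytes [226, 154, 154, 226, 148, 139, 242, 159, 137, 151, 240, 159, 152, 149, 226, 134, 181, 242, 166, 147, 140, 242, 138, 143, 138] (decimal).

U+21B5

Offset 0: leading byte 0xE2 = 11100010 → 3-byte char #1 = E2 9A 9A.
Offset 3: leading byte 0xE2 = 11100010 → 3-byte char #2 = E2 94 8B.
Offset 6: leading byte 0xF2 = 11110010 → 4-byte char #3 = F2 9F 89 97.
Offset 10: leading byte 0xF0 = 11110000 → 4-byte char #4 = F0 9F 98 95.
Offset 14: leading byte 0xE2 = 11100010 → 3-byte char #5 = E2 86 B5.
Leading byte 0xE2 = 11100010 matches 1110xxxx → 3-byte sequence.
Byte 1: 0xE2 = 11100010, payload 0010 (4 bits).
Byte 2: 0x86 = 10000110 (10xxxxxx ✓), payload 000110.
Byte 3: 0xB5 = 10110101 (10xxxxxx ✓), payload 110101.
Concatenate: 0010000110110101 = 0x21B5 (16 bits → U+21B5).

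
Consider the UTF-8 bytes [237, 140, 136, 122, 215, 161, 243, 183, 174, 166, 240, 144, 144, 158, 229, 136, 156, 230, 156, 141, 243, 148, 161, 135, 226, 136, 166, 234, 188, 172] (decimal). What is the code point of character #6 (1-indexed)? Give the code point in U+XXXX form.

U+521C

Offset 0: leading byte 0xED = 11101101 → 3-byte char #1 = ED 8C 88.
Offset 3: leading byte 0x7A = 01111010 → 1-byte char #2 = 7A.
Offset 4: leading byte 0xD7 = 11010111 → 2-byte char #3 = D7 A1.
Offset 6: leading byte 0xF3 = 11110011 → 4-byte char #4 = F3 B7 AE A6.
Offset 10: leading byte 0xF0 = 11110000 → 4-byte char #5 = F0 90 90 9E.
Offset 14: leading byte 0xE5 = 11100101 → 3-byte char #6 = E5 88 9C.
Leading byte 0xE5 = 11100101 matches 1110xxxx → 3-byte sequence.
Byte 1: 0xE5 = 11100101, payload 0101 (4 bits).
Byte 2: 0x88 = 10001000 (10xxxxxx ✓), payload 001000.
Byte 3: 0x9C = 10011100 (10xxxxxx ✓), payload 011100.
Concatenate: 0101001000011100 = 0x521C (16 bits → U+521C).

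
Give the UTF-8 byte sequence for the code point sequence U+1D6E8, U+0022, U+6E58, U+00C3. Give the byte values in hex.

U+1D6E8: 4-byte form → F0 9D 9B A8.
U+0022: 1-byte form → 22.
U+6E58: 3-byte form → E6 B9 98.
U+00C3: 2-byte form → C3 83.
Concatenated (10 bytes): F0 9D 9B A8 22 E6 B9 98 C3 83.

F0 9D 9B A8 22 E6 B9 98 C3 83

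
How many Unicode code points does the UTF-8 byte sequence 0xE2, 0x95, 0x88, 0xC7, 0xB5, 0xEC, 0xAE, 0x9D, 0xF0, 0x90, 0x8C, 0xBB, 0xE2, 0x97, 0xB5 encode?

5

Byte at offset 0: 0xE2 = 11100010 → 3-byte char (#1). Advance 3.
Byte at offset 3: 0xC7 = 11000111 → 2-byte char (#2). Advance 2.
Byte at offset 5: 0xEC = 11101100 → 3-byte char (#3). Advance 3.
Byte at offset 8: 0xF0 = 11110000 → 4-byte char (#4). Advance 4.
Byte at offset 12: 0xE2 = 11100010 → 3-byte char (#5). Advance 3.
Reached end at offset 15 after 5 code points.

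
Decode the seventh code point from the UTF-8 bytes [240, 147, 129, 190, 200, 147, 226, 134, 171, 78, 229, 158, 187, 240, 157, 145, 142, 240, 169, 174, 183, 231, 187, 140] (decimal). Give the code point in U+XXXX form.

U+29BB7

Offset 0: leading byte 0xF0 = 11110000 → 4-byte char #1 = F0 93 81 BE.
Offset 4: leading byte 0xC8 = 11001000 → 2-byte char #2 = C8 93.
Offset 6: leading byte 0xE2 = 11100010 → 3-byte char #3 = E2 86 AB.
Offset 9: leading byte 0x4E = 01001110 → 1-byte char #4 = 4E.
Offset 10: leading byte 0xE5 = 11100101 → 3-byte char #5 = E5 9E BB.
Offset 13: leading byte 0xF0 = 11110000 → 4-byte char #6 = F0 9D 91 8E.
Offset 17: leading byte 0xF0 = 11110000 → 4-byte char #7 = F0 A9 AE B7.
Leading byte 0xF0 = 11110000 matches 11110xxx → 4-byte sequence.
Byte 1: 0xF0 = 11110000, payload 000 (3 bits).
Byte 2: 0xA9 = 10101001 (10xxxxxx ✓), payload 101001.
Byte 3: 0xAE = 10101110 (10xxxxxx ✓), payload 101110.
Byte 4: 0xB7 = 10110111 (10xxxxxx ✓), payload 110111.
Concatenate: 000101001101110110111 = 0x29BB7 (21 bits → U+29BB7).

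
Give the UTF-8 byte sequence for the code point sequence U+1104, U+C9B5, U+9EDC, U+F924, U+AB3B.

E1 84 84 EC A6 B5 E9 BB 9C EF A4 A4 EA AC BB

U+1104: 3-byte form → E1 84 84.
U+C9B5: 3-byte form → EC A6 B5.
U+9EDC: 3-byte form → E9 BB 9C.
U+F924: 3-byte form → EF A4 A4.
U+AB3B: 3-byte form → EA AC BB.
Concatenated (15 bytes): E1 84 84 EC A6 B5 E9 BB 9C EF A4 A4 EA AC BB.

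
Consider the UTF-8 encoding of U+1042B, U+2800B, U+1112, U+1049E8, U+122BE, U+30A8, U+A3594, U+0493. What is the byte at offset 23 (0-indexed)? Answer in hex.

U+1042B → 4-byte form F0 90 90 AB at offsets 0–3.
U+2800B → 4-byte form F0 A8 80 8B at offsets 4–7.
U+1112 → 3-byte form E1 84 92 at offsets 8–10.
U+1049E8 → 4-byte form F4 84 A7 A8 at offsets 11–14.
U+122BE → 4-byte form F0 92 8A BE at offsets 15–18.
U+30A8 → 3-byte form E3 82 A8 at offsets 19–21.
U+A3594 → 4-byte form F2 A3 96 94 at offsets 22–25.
Offset 23 falls in char 7's range; it's byte 2 of F2 A3 96 94 = 0xA3.

0xA3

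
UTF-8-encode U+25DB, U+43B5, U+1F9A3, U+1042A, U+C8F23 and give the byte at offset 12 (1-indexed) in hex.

0x90

1-indexed offset 12 is 0-indexed offset 11.
U+25DB → 3-byte form E2 97 9B at offsets 0–2.
U+43B5 → 3-byte form E4 8E B5 at offsets 3–5.
U+1F9A3 → 4-byte form F0 9F A6 A3 at offsets 6–9.
U+1042A → 4-byte form F0 90 90 AA at offsets 10–13.
Offset 11 falls in char 4's range; it's byte 2 of F0 90 90 AA = 0x90.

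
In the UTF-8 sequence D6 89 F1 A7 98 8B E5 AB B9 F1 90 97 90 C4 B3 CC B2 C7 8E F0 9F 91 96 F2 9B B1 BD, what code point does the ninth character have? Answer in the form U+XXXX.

U+9BC7D

Offset 0: leading byte 0xD6 = 11010110 → 2-byte char #1 = D6 89.
Offset 2: leading byte 0xF1 = 11110001 → 4-byte char #2 = F1 A7 98 8B.
Offset 6: leading byte 0xE5 = 11100101 → 3-byte char #3 = E5 AB B9.
Offset 9: leading byte 0xF1 = 11110001 → 4-byte char #4 = F1 90 97 90.
Offset 13: leading byte 0xC4 = 11000100 → 2-byte char #5 = C4 B3.
Offset 15: leading byte 0xCC = 11001100 → 2-byte char #6 = CC B2.
Offset 17: leading byte 0xC7 = 11000111 → 2-byte char #7 = C7 8E.
Offset 19: leading byte 0xF0 = 11110000 → 4-byte char #8 = F0 9F 91 96.
Offset 23: leading byte 0xF2 = 11110010 → 4-byte char #9 = F2 9B B1 BD.
Leading byte 0xF2 = 11110010 matches 11110xxx → 4-byte sequence.
Byte 1: 0xF2 = 11110010, payload 010 (3 bits).
Byte 2: 0x9B = 10011011 (10xxxxxx ✓), payload 011011.
Byte 3: 0xB1 = 10110001 (10xxxxxx ✓), payload 110001.
Byte 4: 0xBD = 10111101 (10xxxxxx ✓), payload 111101.
Concatenate: 010011011110001111101 = 0x9BC7D (21 bits → U+9BC7D).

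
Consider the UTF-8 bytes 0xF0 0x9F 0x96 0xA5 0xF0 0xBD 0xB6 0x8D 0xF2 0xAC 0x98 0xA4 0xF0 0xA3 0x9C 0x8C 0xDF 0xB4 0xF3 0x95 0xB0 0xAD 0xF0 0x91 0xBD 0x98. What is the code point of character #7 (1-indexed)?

U+11F58

Offset 0: leading byte 0xF0 = 11110000 → 4-byte char #1 = F0 9F 96 A5.
Offset 4: leading byte 0xF0 = 11110000 → 4-byte char #2 = F0 BD B6 8D.
Offset 8: leading byte 0xF2 = 11110010 → 4-byte char #3 = F2 AC 98 A4.
Offset 12: leading byte 0xF0 = 11110000 → 4-byte char #4 = F0 A3 9C 8C.
Offset 16: leading byte 0xDF = 11011111 → 2-byte char #5 = DF B4.
Offset 18: leading byte 0xF3 = 11110011 → 4-byte char #6 = F3 95 B0 AD.
Offset 22: leading byte 0xF0 = 11110000 → 4-byte char #7 = F0 91 BD 98.
Leading byte 0xF0 = 11110000 matches 11110xxx → 4-byte sequence.
Byte 1: 0xF0 = 11110000, payload 000 (3 bits).
Byte 2: 0x91 = 10010001 (10xxxxxx ✓), payload 010001.
Byte 3: 0xBD = 10111101 (10xxxxxx ✓), payload 111101.
Byte 4: 0x98 = 10011000 (10xxxxxx ✓), payload 011000.
Concatenate: 000010001111101011000 = 0x11F58 (21 bits → U+11F58).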